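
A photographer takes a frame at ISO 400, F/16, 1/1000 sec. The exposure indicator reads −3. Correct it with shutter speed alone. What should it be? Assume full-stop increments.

Underexposed by 3 stops → need 3 stops brighter.
Shutter speed: 1/1000 → 1/500 → 1/250 → 1/125.

1/125s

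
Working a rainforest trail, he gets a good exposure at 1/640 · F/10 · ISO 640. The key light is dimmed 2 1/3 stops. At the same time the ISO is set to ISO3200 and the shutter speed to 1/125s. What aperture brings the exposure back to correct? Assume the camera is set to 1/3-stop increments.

f/22

Scene light: 2 1/3 stops darker.
ISO: 640 → 800 → 1000 → 1250 → 1600 → 2000 → 2500 → 3200 — 2 1/3 stops higher (brighter).
Shutter speed: 1/640 → 1/500 → 1/400 → 1/320 → 1/250 → 1/200 → 1/160 → 1/125 — 2 1/3 stops slower (brighter).
Net so far: 2 1/3 stops brighter. Aperture: f/10 → f/11 → f/13 → f/14 → f/16 → f/18 → f/20 → f/22.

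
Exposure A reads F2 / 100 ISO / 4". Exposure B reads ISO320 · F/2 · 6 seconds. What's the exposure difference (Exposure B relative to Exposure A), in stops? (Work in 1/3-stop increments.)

Aperture: unchanged.
Shutter speed: 4 → 5 → 6 — 2/3 stop slower (brighter).
ISO: 100 → 125 → 160 → 200 → 250 → 320 — 1 2/3 stops raised (brighter).
Net: +2/3 +1 2/3 = +2 1/3 stops.

2 1/3 stops brighter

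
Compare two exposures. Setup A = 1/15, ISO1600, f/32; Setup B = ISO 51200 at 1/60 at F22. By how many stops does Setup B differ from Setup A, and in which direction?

Aperture: f/32 → f/22 — 1 stop wider (brighter).
Shutter speed: 1/15 → 1/30 → 1/60 — 2 stops shorter (darker).
ISO: 1600 → 3200 → 6400 → 12800 → 25600 → 51200 — 5 stops higher (brighter).
Net: +1 −2 +5 = +4 stops.

4 stops brighter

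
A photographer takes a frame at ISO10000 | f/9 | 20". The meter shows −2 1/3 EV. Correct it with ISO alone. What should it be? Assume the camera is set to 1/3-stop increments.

ISO 51200

Underexposed by 2 1/3 stops → need 2 1/3 stops brighter.
ISO: 10000 → 12800 → 16000 → 20000 → 25600 → 32000 → 40000 → 51200.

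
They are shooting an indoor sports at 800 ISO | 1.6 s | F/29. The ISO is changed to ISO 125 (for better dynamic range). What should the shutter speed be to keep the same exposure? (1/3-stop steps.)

10 s

ISO: 800 → 640 → 500 → 400 → 320 → 250 → 200 → 160 → 125 — 2 2/3 stops dropped (darker).
Need 2 2/3 stops brighter from the shutter speed: 1.6 → 2 → 2.5 → 3.2 → 4 → 5 → 6 → 8 → 10.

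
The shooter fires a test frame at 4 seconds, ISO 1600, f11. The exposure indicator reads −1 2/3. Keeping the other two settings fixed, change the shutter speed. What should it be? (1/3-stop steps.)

Underexposed by 1 2/3 stops → need 1 2/3 stops brighter.
Shutter speed: 4 → 5 → 6 → 8 → 10 → 13.

13 s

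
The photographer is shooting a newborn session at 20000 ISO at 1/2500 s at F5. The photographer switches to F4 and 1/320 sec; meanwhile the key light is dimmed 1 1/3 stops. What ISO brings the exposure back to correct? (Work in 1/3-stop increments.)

Scene light: 1 1/3 stops darker.
Aperture: f/5 → f/4.5 → f/4 — 2/3 stop larger aperture (brighter).
Shutter speed: 1/2500 → 1/2000 → 1/1600 → 1/1250 → 1/1000 → 1/800 → 1/640 → 1/500 → 1/400 → 1/320 — 3 stops slower (brighter).
Net so far: 2 1/3 stops brighter. ISO: 20000 → 16000 → 12800 → 10000 → 8000 → 6400 → 5000 → 4000.

ISO 4000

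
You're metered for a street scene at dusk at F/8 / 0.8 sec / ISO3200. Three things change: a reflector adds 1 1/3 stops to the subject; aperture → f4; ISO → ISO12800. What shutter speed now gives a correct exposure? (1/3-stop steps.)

1/50s

Scene light: 1 1/3 stops brighter.
Aperture: f/8 → f/7.1 → f/6.3 → f/5.6 → f/5 → f/4.5 → f/4 — 2 stops larger aperture (brighter).
ISO: 3200 → 4000 → 5000 → 6400 → 8000 → 10000 → 12800 — 2 stops raised (brighter).
Net so far: 5 1/3 stops brighter. Shutter speed: 0.8 → 0.6 → 0.5 → 0.4 → 0.3 → 1/4 → 1/5 → 1/6 → 1/8 → 1/10 → 1/13 → 1/15 → 1/20 → 1/25 → 1/30 → 1/40 → 1/50.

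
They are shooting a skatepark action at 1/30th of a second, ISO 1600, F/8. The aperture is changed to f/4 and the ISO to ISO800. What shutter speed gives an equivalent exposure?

Aperture: f/8 → f/5.6 → f/4 — 2 stops larger aperture (brighter).
ISO: 1600 → 800 — 1 stop dropped (darker).
Net change so far: 1 stop brighter. Offset with the shutter speed: 1/30 → 1/60.

1/60s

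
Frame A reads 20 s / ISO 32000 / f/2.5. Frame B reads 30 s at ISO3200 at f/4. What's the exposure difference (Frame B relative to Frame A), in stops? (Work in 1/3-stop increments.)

Aperture: f/2.5 → f/2.8 → f/3.2 → f/3.5 → f/4 — 1 1/3 stops smaller aperture (darker).
Shutter speed: 20 → 25 → 30 — 2/3 stop slower (brighter).
ISO: 32000 → 25600 → 20000 → 16000 → 12800 → 10000 → 8000 → 6400 → 5000 → 4000 → 3200 — 3 1/3 stops dropped (darker).
Net: −1 1/3 +2/3 −3 1/3 = −4 stops.

4 stops darker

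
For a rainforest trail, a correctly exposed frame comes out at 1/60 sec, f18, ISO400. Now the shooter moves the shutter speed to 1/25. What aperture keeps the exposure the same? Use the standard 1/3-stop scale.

Shutter speed: 1/60 → 1/50 → 1/40 → 1/30 → 1/25 — 1 1/3 stops slower (brighter).
Need 1 1/3 stops darker from the aperture: f/18 → f/20 → f/22 → f/25 → f/29.

f/29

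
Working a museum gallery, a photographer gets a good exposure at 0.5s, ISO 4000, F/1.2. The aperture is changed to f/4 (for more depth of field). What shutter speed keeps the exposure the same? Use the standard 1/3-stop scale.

Aperture: f/1.2 → f/1.4 → f/1.6 → f/1.8 → f/2 → f/2.2 → f/2.5 → f/2.8 → f/3.2 → f/3.5 → f/4 — 3 1/3 stops narrower (darker).
Need 3 1/3 stops brighter from the shutter speed: 0.5 → 0.6 → 0.8 → 1 → 1.3 → 1.6 → 2 → 2.5 → 3.2 → 4 → 5.

5 s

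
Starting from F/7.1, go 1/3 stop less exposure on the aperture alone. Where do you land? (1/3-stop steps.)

Aperture: f/7.1 → f/8 — 1/3 stop smaller aperture (darker).

f/8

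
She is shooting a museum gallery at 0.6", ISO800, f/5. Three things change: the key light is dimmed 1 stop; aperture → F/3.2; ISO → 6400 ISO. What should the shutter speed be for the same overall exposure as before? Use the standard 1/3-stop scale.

1/15s

Scene light: 1 stop darker.
Aperture: f/5 → f/4.5 → f/4 → f/3.5 → f/3.2 — 1 1/3 stops larger aperture (brighter).
ISO: 800 → 1000 → 1250 → 1600 → 2000 → 2500 → 3200 → 4000 → 5000 → 6400 — 3 stops raised (brighter).
Net so far: 3 1/3 stops brighter. Shutter speed: 0.6 → 0.5 → 0.4 → 0.3 → 1/4 → 1/5 → 1/6 → 1/8 → 1/10 → 1/13 → 1/15.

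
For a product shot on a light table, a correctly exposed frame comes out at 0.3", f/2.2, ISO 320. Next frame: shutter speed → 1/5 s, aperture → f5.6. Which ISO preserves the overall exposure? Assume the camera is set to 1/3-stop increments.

ISO 3200

Shutter speed: 0.3 → 1/4 → 1/5 — 2/3 stop shorter (darker).
Aperture: f/2.2 → f/2.5 → f/2.8 → f/3.2 → f/3.5 → f/4 → f/4.5 → f/5 → f/5.6 — 2 2/3 stops smaller aperture (darker).
Net change so far: 3 1/3 stops darker. Offset with the ISO: 320 → 400 → 500 → 640 → 800 → 1000 → 1250 → 1600 → 2000 → 2500 → 3200.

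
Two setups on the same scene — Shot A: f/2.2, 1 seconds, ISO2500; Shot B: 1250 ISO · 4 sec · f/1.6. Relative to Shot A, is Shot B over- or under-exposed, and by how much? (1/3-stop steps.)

Aperture: f/2.2 → f/2 → f/1.8 → f/1.6 — 1 stop opened up (brighter).
Shutter speed: 1 → 1.3 → 1.6 → 2 → 2.5 → 3.2 → 4 — 2 stops longer (brighter).
ISO: 2500 → 2000 → 1600 → 1250 — 1 stop lower (darker).
Net: +1 +2 −1 = +2 stops.

2 stops brighter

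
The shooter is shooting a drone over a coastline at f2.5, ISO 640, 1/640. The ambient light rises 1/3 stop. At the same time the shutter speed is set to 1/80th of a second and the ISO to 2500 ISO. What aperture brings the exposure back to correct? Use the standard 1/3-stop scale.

f/16

Scene light: 1/3 stop brighter.
Shutter speed: 1/640 → 1/500 → 1/400 → 1/320 → 1/250 → 1/200 → 1/160 → 1/125 → 1/100 → 1/80 — 3 stops slower (brighter).
ISO: 640 → 800 → 1000 → 1250 → 1600 → 2000 → 2500 — 2 stops higher (brighter).
Net so far: 5 1/3 stops brighter. Aperture: f/2.5 → f/2.8 → f/3.2 → f/3.5 → f/4 → f/4.5 → f/5 → f/5.6 → f/6.3 → f/7.1 → f/8 → f/9 → f/10 → f/11 → f/13 → f/14 → f/16.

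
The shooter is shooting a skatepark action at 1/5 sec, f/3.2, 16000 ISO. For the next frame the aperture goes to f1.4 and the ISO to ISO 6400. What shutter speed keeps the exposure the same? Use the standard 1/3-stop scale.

Aperture: f/3.2 → f/2.8 → f/2.5 → f/2.2 → f/2 → f/1.8 → f/1.6 → f/1.4 — 2 1/3 stops larger aperture (brighter).
ISO: 16000 → 12800 → 10000 → 8000 → 6400 — 1 1/3 stops lower (darker).
Net change so far: 1 stop brighter. Offset with the shutter speed: 1/5 → 1/6 → 1/8 → 1/10.

1/10s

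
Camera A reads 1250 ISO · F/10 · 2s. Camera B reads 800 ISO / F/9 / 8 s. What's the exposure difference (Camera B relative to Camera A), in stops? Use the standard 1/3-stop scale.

1 2/3 stops brighter

Aperture: f/10 → f/9 — 1/3 stop opened up (brighter).
Shutter speed: 2 → 2.5 → 3.2 → 4 → 5 → 6 → 8 — 2 stops slower (brighter).
ISO: 1250 → 1000 → 800 — 2/3 stop dropped (darker).
Net: +1/3 +2 −2/3 = +1 2/3 stops.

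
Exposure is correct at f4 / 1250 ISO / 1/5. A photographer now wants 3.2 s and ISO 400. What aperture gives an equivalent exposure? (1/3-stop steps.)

Shutter speed: 1/5 → 1/4 → 0.3 → 0.4 → 0.5 → 0.6 → 0.8 → 1 → 1.3 → 1.6 → 2 → 2.5 → 3.2 — 4 stops longer (brighter).
ISO: 1250 → 1000 → 800 → 640 → 500 → 400 — 1 2/3 stops lower (darker).
Net change so far: 2 1/3 stops brighter. Offset with the aperture: f/4 → f/4.5 → f/5 → f/5.6 → f/6.3 → f/7.1 → f/8 → f/9.

f/9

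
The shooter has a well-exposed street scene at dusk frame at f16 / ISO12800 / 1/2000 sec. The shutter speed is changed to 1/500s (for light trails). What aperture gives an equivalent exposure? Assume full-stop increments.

Shutter speed: 1/2000 → 1/1000 → 1/500 — 2 stops slower (brighter).
Need 2 stops darker from the aperture: f/16 → f/22 → f/32.

f/32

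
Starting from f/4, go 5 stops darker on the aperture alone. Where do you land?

f/22

Aperture: f/4 → f/5.6 → f/8 → f/11 → f/16 → f/22 — 5 stops stopped down (darker).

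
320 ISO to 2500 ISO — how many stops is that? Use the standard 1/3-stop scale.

320 → 400 → 500 → 640 → 800 → 1000 → 1250 → 1600 → 2000 → 2500 — count the steps: 9 third-stops = 3 stops.

3 stops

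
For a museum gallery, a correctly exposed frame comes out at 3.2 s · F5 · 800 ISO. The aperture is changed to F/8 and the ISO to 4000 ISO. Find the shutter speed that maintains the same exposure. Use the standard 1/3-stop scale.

1.6 s

Aperture: f/5 → f/5.6 → f/6.3 → f/7.1 → f/8 — 1 1/3 stops stopped down (darker).
ISO: 800 → 1000 → 1250 → 1600 → 2000 → 2500 → 3200 → 4000 — 2 1/3 stops higher (brighter).
Net change so far: 1 stop brighter. Offset with the shutter speed: 3.2 → 2.5 → 2 → 1.6.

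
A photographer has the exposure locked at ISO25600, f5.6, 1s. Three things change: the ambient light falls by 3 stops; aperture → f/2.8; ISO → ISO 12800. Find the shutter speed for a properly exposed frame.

4 s

Scene light: 3 stops darker.
Aperture: f/5.6 → f/4 → f/2.8 — 2 stops opened up (brighter).
ISO: 25600 → 12800 — 1 stop dropped (darker).
Net so far: 2 stops darker. Shutter speed: 1 → 2 → 4.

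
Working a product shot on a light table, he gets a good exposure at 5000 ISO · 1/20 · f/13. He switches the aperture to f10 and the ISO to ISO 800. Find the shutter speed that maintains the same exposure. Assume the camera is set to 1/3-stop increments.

1/5s

Aperture: f/13 → f/11 → f/10 — 2/3 stop opened up (brighter).
ISO: 5000 → 4000 → 3200 → 2500 → 2000 → 1600 → 1250 → 1000 → 800 — 2 2/3 stops lower (darker).
Net change so far: 2 stops darker. Offset with the shutter speed: 1/20 → 1/15 → 1/13 → 1/10 → 1/8 → 1/6 → 1/5.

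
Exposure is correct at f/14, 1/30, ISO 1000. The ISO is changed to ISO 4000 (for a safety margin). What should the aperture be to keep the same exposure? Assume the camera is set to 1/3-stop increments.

ISO: 1000 → 1250 → 1600 → 2000 → 2500 → 3200 → 4000 — 2 stops raised (brighter).
Need 2 stops darker from the aperture: f/14 → f/16 → f/18 → f/20 → f/22 → f/25 → f/29.

f/29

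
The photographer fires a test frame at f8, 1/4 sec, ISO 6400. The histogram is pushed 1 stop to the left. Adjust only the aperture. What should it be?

f/5.6

Underexposed by 1 stop → need 1 stop brighter.
Aperture: f/8 → f/5.6.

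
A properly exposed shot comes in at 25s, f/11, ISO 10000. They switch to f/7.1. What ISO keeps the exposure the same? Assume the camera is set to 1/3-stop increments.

Aperture: f/11 → f/10 → f/9 → f/8 → f/7.1 — 1 1/3 stops opened up (brighter).
Need 1 1/3 stops darker from the ISO: 10000 → 8000 → 6400 → 5000 → 4000.

ISO 4000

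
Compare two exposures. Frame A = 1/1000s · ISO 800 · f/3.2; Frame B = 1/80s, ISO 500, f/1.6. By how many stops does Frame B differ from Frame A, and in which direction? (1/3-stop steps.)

5 stops brighter

Aperture: f/3.2 → f/2.8 → f/2.5 → f/2.2 → f/2 → f/1.8 → f/1.6 — 2 stops larger aperture (brighter).
Shutter speed: 1/1000 → 1/800 → 1/640 → 1/500 → 1/400 → 1/320 → 1/250 → 1/200 → 1/160 → 1/125 → 1/100 → 1/80 — 3 2/3 stops slower (brighter).
ISO: 800 → 640 → 500 — 2/3 stop lower (darker).
Net: +2 +3 2/3 −2/3 = +5 stops.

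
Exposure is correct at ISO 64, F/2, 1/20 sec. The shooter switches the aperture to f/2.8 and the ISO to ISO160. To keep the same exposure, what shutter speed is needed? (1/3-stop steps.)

1/25s

Aperture: f/2 → f/2.2 → f/2.5 → f/2.8 — 1 stop stopped down (darker).
ISO: 64 → 80 → 100 → 125 → 160 — 1 1/3 stops higher (brighter).
Net change so far: 1/3 stop brighter. Offset with the shutter speed: 1/20 → 1/25.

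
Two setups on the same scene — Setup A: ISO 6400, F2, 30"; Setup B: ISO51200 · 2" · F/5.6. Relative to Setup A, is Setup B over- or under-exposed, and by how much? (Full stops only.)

Aperture: f/2 → f/2.8 → f/4 → f/5.6 — 3 stops smaller aperture (darker).
Shutter speed: 30 → 15 → 8 → 4 → 2 — 4 stops faster (darker).
ISO: 6400 → 12800 → 25600 → 51200 — 3 stops higher (brighter).
Net: −3 −4 +3 = −4 stops.

4 stops darker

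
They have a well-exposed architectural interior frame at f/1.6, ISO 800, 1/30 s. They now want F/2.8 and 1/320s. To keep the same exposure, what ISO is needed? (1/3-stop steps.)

Aperture: f/1.6 → f/1.8 → f/2 → f/2.2 → f/2.5 → f/2.8 — 1 2/3 stops smaller aperture (darker).
Shutter speed: 1/30 → 1/40 → 1/50 → 1/60 → 1/80 → 1/100 → 1/125 → 1/160 → 1/200 → 1/250 → 1/320 — 3 1/3 stops shorter (darker).
Net change so far: 5 stops darker. Offset with the ISO: 800 → 1000 → 1250 → 1600 → 2000 → 2500 → 3200 → 4000 → 5000 → 6400 → 8000 → 10000 → 12800 → 16000 → 20000 → 25600.

ISO 25600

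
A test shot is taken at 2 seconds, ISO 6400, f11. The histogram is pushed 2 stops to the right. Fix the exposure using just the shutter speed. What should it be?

1/2s

Overexposed by 2 stops → need 2 stops darker.
Shutter speed: 2 → 1 → 1/2.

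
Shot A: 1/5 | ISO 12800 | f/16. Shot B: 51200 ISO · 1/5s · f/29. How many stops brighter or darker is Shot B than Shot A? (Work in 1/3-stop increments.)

1/3 stop brighter

Aperture: f/16 → f/18 → f/20 → f/22 → f/25 → f/29 — 1 2/3 stops stopped down (darker).
Shutter speed: unchanged.
ISO: 12800 → 16000 → 20000 → 25600 → 32000 → 40000 → 51200 — 2 stops higher (brighter).
Net: −1 2/3 +2 = +1/3 stops.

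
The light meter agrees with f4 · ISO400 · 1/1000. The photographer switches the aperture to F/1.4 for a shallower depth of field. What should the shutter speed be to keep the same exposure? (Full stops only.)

Aperture: f/4 → f/2.8 → f/2 → f/1.4 — 3 stops larger aperture (brighter).
Need 3 stops darker from the shutter speed: 1/1000 → 1/2000 → 1/4000 → 1/8000.

1/8000s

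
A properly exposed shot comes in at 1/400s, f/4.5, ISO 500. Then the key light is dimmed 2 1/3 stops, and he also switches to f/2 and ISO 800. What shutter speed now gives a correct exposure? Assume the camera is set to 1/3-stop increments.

1/640s

Scene light: 2 1/3 stops darker.
Aperture: f/4.5 → f/4 → f/3.5 → f/3.2 → f/2.8 → f/2.5 → f/2.2 → f/2 — 2 1/3 stops wider (brighter).
ISO: 500 → 640 → 800 — 2/3 stop higher (brighter).
Net so far: 2/3 stop brighter. Shutter speed: 1/400 → 1/500 → 1/640.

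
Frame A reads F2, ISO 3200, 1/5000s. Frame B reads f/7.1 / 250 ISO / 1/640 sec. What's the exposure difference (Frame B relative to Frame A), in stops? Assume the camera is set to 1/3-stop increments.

4 1/3 stops darker

Aperture: f/2 → f/2.2 → f/2.5 → f/2.8 → f/3.2 → f/3.5 → f/4 → f/4.5 → f/5 → f/5.6 → f/6.3 → f/7.1 — 3 2/3 stops narrower (darker).
Shutter speed: 1/5000 → 1/4000 → 1/3200 → 1/2500 → 1/2000 → 1/1600 → 1/1250 → 1/1000 → 1/800 → 1/640 — 3 stops longer (brighter).
ISO: 3200 → 2500 → 2000 → 1600 → 1250 → 1000 → 800 → 640 → 500 → 400 → 320 → 250 — 3 2/3 stops dropped (darker).
Net: −3 2/3 +3 −3 2/3 = −4 1/3 stops.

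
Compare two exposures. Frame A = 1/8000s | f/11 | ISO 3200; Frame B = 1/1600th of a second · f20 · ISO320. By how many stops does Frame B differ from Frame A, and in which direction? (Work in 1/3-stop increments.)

2 2/3 stops darker

Aperture: f/11 → f/13 → f/14 → f/16 → f/18 → f/20 — 1 2/3 stops stopped down (darker).
Shutter speed: 1/8000 → 1/6400 → 1/5000 → 1/4000 → 1/3200 → 1/2500 → 1/2000 → 1/1600 — 2 1/3 stops longer (brighter).
ISO: 3200 → 2500 → 2000 → 1600 → 1250 → 1000 → 800 → 640 → 500 → 400 → 320 — 3 1/3 stops dropped (darker).
Net: −1 2/3 +2 1/3 −3 1/3 = −2 2/3 stops.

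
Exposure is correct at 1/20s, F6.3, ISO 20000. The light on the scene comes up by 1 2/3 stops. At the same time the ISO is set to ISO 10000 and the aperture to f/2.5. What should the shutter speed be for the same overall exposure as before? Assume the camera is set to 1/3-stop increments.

Scene light: 1 2/3 stops brighter.
ISO: 20000 → 16000 → 12800 → 10000 — 1 stop lower (darker).
Aperture: f/6.3 → f/5.6 → f/5 → f/4.5 → f/4 → f/3.5 → f/3.2 → f/2.8 → f/2.5 — 2 2/3 stops wider (brighter).
Net so far: 3 1/3 stops brighter. Shutter speed: 1/20 → 1/25 → 1/30 → 1/40 → 1/50 → 1/60 → 1/80 → 1/100 → 1/125 → 1/160 → 1/200.

1/200s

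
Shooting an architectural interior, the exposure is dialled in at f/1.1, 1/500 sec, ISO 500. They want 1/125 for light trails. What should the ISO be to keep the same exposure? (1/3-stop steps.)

ISO 125

Shutter speed: 1/500 → 1/400 → 1/320 → 1/250 → 1/200 → 1/160 → 1/125 — 2 stops longer (brighter).
Need 2 stops darker from the ISO: 500 → 400 → 320 → 250 → 200 → 160 → 125.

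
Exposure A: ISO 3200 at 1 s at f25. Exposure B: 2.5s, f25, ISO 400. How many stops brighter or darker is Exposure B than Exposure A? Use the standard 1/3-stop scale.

Aperture: unchanged.
Shutter speed: 1 → 1.3 → 1.6 → 2 → 2.5 — 1 1/3 stops longer (brighter).
ISO: 3200 → 2500 → 2000 → 1600 → 1250 → 1000 → 800 → 640 → 500 → 400 — 3 stops dropped (darker).
Net: +1 1/3 −3 = −1 2/3 stops.

1 2/3 stops darker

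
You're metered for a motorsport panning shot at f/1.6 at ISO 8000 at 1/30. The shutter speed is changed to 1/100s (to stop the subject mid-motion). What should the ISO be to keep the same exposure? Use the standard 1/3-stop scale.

ISO 25600

Shutter speed: 1/30 → 1/40 → 1/50 → 1/60 → 1/80 → 1/100 — 1 2/3 stops shorter (darker).
Need 1 2/3 stops brighter from the ISO: 8000 → 10000 → 12800 → 16000 → 20000 → 25600.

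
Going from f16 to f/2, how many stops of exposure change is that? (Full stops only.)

f/16 → f/11 → f/8 → f/5.6 → f/4 → f/2.8 → f/2 — count the steps: 6 stops.

6 stops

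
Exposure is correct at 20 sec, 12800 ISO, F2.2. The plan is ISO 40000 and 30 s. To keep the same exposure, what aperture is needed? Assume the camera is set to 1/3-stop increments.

ISO: 12800 → 16000 → 20000 → 25600 → 32000 → 40000 — 1 2/3 stops raised (brighter).
Shutter speed: 20 → 25 → 30 — 2/3 stop longer (brighter).
Net change so far: 2 1/3 stops brighter. Offset with the aperture: f/2.2 → f/2.5 → f/2.8 → f/3.2 → f/3.5 → f/4 → f/4.5 → f/5.

f/5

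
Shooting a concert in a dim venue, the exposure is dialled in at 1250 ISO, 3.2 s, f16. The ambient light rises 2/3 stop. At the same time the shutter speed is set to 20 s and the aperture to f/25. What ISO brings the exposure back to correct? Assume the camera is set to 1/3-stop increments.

ISO 320

Scene light: 2/3 stop brighter.
Shutter speed: 3.2 → 4 → 5 → 6 → 8 → 10 → 13 → 15 → 20 — 2 2/3 stops longer (brighter).
Aperture: f/16 → f/18 → f/20 → f/22 → f/25 — 1 1/3 stops smaller aperture (darker).
Net so far: 2 stops brighter. ISO: 1250 → 1000 → 800 → 640 → 500 → 400 → 320.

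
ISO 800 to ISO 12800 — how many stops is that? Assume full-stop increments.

800 → 1600 → 3200 → 6400 → 12800 — count the steps: 4 stops.

4 stops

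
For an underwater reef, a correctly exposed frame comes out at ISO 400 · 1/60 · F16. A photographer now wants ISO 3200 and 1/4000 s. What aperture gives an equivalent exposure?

ISO: 400 → 800 → 1600 → 3200 — 3 stops raised (brighter).
Shutter speed: 1/60 → 1/125 → 1/250 → 1/500 → 1/1000 → 1/2000 → 1/4000 — 6 stops faster (darker).
Net change so far: 3 stops darker. Offset with the aperture: f/16 → f/11 → f/8 → f/5.6.

f/5.6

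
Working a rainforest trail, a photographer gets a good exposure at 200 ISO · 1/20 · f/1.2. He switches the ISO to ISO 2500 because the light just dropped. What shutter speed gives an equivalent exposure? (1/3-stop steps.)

1/250s

ISO: 200 → 250 → 320 → 400 → 500 → 640 → 800 → 1000 → 1250 → 1600 → 2000 → 2500 — 3 2/3 stops raised (brighter).
Need 3 2/3 stops darker from the shutter speed: 1/20 → 1/25 → 1/30 → 1/40 → 1/50 → 1/60 → 1/80 → 1/100 → 1/125 → 1/160 → 1/200 → 1/250.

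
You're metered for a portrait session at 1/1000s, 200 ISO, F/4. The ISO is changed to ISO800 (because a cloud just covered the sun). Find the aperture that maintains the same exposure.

f/8

ISO: 200 → 400 → 800 — 2 stops higher (brighter).
Need 2 stops darker from the aperture: f/4 → f/5.6 → f/8.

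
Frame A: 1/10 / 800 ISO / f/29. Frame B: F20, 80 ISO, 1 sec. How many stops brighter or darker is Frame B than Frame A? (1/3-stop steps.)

1 stop brighter

Aperture: f/29 → f/25 → f/22 → f/20 — 1 stop larger aperture (brighter).
Shutter speed: 1/10 → 1/8 → 1/6 → 1/5 → 1/4 → 0.3 → 0.4 → 0.5 → 0.6 → 0.8 → 1 — 3 1/3 stops slower (brighter).
ISO: 800 → 640 → 500 → 400 → 320 → 250 → 200 → 160 → 125 → 100 → 80 — 3 1/3 stops dropped (darker).
Net: +1 +3 1/3 −3 1/3 = +1 stop.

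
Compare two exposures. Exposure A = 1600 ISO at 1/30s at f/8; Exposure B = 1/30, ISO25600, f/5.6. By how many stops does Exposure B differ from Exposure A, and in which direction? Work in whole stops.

5 stops brighter

Aperture: f/8 → f/5.6 — 1 stop larger aperture (brighter).
Shutter speed: unchanged.
ISO: 1600 → 3200 → 6400 → 12800 → 25600 — 4 stops raised (brighter).
Net: +1 +4 = +5 stops.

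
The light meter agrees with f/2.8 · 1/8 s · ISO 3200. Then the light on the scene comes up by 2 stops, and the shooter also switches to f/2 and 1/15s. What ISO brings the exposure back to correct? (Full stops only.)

ISO 800

Scene light: 2 stops brighter.
Aperture: f/2.8 → f/2 — 1 stop larger aperture (brighter).
Shutter speed: 1/8 → 1/15 — 1 stop faster (darker).
Net so far: 2 stops brighter. ISO: 3200 → 1600 → 800.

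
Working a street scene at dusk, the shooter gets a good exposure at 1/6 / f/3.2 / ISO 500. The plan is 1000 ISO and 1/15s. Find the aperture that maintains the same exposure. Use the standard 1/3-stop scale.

ISO: 500 → 640 → 800 → 1000 — 1 stop raised (brighter).
Shutter speed: 1/6 → 1/8 → 1/10 → 1/13 → 1/15 — 1 1/3 stops shorter (darker).
Net change so far: 1/3 stop darker. Offset with the aperture: f/3.2 → f/2.8.

f/2.8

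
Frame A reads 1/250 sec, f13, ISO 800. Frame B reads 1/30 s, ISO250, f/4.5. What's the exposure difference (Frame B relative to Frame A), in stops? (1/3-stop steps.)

4 1/3 stops brighter

Aperture: f/13 → f/11 → f/10 → f/9 → f/8 → f/7.1 → f/6.3 → f/5.6 → f/5 → f/4.5 — 3 stops opened up (brighter).
Shutter speed: 1/250 → 1/200 → 1/160 → 1/125 → 1/100 → 1/80 → 1/60 → 1/50 → 1/40 → 1/30 — 3 stops slower (brighter).
ISO: 800 → 640 → 500 → 400 → 320 → 250 — 1 2/3 stops lower (darker).
Net: +3 +3 −1 2/3 = +4 1/3 stops.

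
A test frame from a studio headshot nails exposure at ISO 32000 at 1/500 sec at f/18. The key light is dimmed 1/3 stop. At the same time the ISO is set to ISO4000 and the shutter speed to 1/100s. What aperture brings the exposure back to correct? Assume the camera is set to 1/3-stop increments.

f/13

Scene light: 1/3 stop darker.
ISO: 32000 → 25600 → 20000 → 16000 → 12800 → 10000 → 8000 → 6400 → 5000 → 4000 — 3 stops lower (darker).
Shutter speed: 1/500 → 1/400 → 1/320 → 1/250 → 1/200 → 1/160 → 1/125 → 1/100 — 2 1/3 stops slower (brighter).
Net so far: 1 stop darker. Aperture: f/18 → f/16 → f/14 → f/13.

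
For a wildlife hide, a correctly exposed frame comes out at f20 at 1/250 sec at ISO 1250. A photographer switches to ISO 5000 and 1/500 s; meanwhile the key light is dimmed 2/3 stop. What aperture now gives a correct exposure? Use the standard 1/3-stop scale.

Scene light: 2/3 stop darker.
ISO: 1250 → 1600 → 2000 → 2500 → 3200 → 4000 → 5000 — 2 stops raised (brighter).
Shutter speed: 1/250 → 1/320 → 1/400 → 1/500 — 1 stop faster (darker).
Net so far: 1/3 stop brighter. Aperture: f/20 → f/22.

f/22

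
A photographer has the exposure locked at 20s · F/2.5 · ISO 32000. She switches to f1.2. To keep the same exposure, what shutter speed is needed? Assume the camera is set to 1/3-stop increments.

5 s

Aperture: f/2.5 → f/2.2 → f/2 → f/1.8 → f/1.6 → f/1.4 → f/1.2 — 2 stops opened up (brighter).
Need 2 stops darker from the shutter speed: 20 → 15 → 13 → 10 → 8 → 6 → 5.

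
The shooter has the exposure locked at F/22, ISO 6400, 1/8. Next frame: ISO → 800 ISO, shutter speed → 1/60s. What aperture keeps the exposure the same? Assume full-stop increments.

f/2.8

ISO: 6400 → 3200 → 1600 → 800 — 3 stops lower (darker).
Shutter speed: 1/8 → 1/15 → 1/30 → 1/60 — 3 stops faster (darker).
Net change so far: 6 stops darker. Offset with the aperture: f/22 → f/16 → f/11 → f/8 → f/5.6 → f/4 → f/2.8.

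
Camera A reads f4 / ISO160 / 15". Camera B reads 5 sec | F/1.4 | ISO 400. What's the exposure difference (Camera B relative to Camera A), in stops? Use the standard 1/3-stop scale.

2 2/3 stops brighter

Aperture: f/4 → f/3.5 → f/3.2 → f/2.8 → f/2.5 → f/2.2 → f/2 → f/1.8 → f/1.6 → f/1.4 — 3 stops opened up (brighter).
Shutter speed: 15 → 13 → 10 → 8 → 6 → 5 — 1 2/3 stops shorter (darker).
ISO: 160 → 200 → 250 → 320 → 400 — 1 1/3 stops higher (brighter).
Net: +3 −1 2/3 +1 1/3 = +2 2/3 stops.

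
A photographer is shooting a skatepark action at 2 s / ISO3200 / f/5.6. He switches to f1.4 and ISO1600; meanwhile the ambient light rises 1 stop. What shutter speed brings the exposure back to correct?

1/8s

Scene light: 1 stop brighter.
Aperture: f/5.6 → f/4 → f/2.8 → f/2 → f/1.4 — 4 stops opened up (brighter).
ISO: 3200 → 1600 — 1 stop dropped (darker).
Net so far: 4 stops brighter. Shutter speed: 2 → 1 → 1/2 → 1/4 → 1/8.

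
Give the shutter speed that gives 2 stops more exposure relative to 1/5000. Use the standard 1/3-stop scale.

1/1250s

Shutter speed: 1/5000 → 1/4000 → 1/3200 → 1/2500 → 1/2000 → 1/1600 → 1/1250 — 2 stops longer (brighter).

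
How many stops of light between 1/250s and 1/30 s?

3 stops

1/250 → 1/125 → 1/60 → 1/30 — count the steps: 3 stops.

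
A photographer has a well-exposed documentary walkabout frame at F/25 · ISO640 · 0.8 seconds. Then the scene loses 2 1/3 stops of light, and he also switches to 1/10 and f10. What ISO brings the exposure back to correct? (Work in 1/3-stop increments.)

ISO 4000

Scene light: 2 1/3 stops darker.
Shutter speed: 0.8 → 0.6 → 0.5 → 0.4 → 0.3 → 1/4 → 1/5 → 1/6 → 1/8 → 1/10 — 3 stops shorter (darker).
Aperture: f/25 → f/22 → f/20 → f/18 → f/16 → f/14 → f/13 → f/11 → f/10 — 2 2/3 stops opened up (brighter).
Net so far: 2 2/3 stops darker. ISO: 640 → 800 → 1000 → 1250 → 1600 → 2000 → 2500 → 3200 → 4000.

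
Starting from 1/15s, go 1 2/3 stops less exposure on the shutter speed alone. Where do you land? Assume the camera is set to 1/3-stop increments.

Shutter speed: 1/15 → 1/20 → 1/25 → 1/30 → 1/40 → 1/50 — 1 2/3 stops shorter (darker).

1/50s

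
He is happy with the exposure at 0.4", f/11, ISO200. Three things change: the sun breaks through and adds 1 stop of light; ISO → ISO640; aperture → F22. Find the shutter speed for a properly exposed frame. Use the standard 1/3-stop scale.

1/4s

Scene light: 1 stop brighter.
ISO: 200 → 250 → 320 → 400 → 500 → 640 — 1 2/3 stops higher (brighter).
Aperture: f/11 → f/13 → f/14 → f/16 → f/18 → f/20 → f/22 — 2 stops stopped down (darker).
Net so far: 2/3 stop brighter. Shutter speed: 0.4 → 0.3 → 1/4.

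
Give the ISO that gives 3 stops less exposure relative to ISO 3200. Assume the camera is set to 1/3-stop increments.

ISO 400

ISO: 3200 → 2500 → 2000 → 1600 → 1250 → 1000 → 800 → 640 → 500 → 400 — 3 stops dropped (darker).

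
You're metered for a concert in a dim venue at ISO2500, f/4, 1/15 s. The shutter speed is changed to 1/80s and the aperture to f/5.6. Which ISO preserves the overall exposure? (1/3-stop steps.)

ISO 25600

Shutter speed: 1/15 → 1/20 → 1/25 → 1/30 → 1/40 → 1/50 → 1/60 → 1/80 — 2 1/3 stops faster (darker).
Aperture: f/4 → f/4.5 → f/5 → f/5.6 — 1 stop stopped down (darker).
Net change so far: 3 1/3 stops darker. Offset with the ISO: 2500 → 3200 → 4000 → 5000 → 6400 → 8000 → 10000 → 12800 → 16000 → 20000 → 25600.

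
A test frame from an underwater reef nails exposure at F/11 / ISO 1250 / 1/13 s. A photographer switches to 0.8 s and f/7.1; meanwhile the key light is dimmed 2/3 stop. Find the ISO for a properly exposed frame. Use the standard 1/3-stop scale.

ISO 80

Scene light: 2/3 stop darker.
Shutter speed: 1/13 → 1/10 → 1/8 → 1/6 → 1/5 → 1/4 → 0.3 → 0.4 → 0.5 → 0.6 → 0.8 — 3 1/3 stops slower (brighter).
Aperture: f/11 → f/10 → f/9 → f/8 → f/7.1 — 1 1/3 stops wider (brighter).
Net so far: 4 stops brighter. ISO: 1250 → 1000 → 800 → 640 → 500 → 400 → 320 → 250 → 200 → 160 → 125 → 100 → 80.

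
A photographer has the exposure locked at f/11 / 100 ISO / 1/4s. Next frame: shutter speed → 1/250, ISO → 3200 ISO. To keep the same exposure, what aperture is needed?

Shutter speed: 1/4 → 1/8 → 1/15 → 1/30 → 1/60 → 1/125 → 1/250 — 6 stops faster (darker).
ISO: 100 → 200 → 400 → 800 → 1600 → 3200 — 5 stops higher (brighter).
Net change so far: 1 stop darker. Offset with the aperture: f/11 → f/8.

f/8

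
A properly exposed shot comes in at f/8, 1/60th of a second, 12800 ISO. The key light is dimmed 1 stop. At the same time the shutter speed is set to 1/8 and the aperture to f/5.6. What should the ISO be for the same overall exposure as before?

Scene light: 1 stop darker.
Shutter speed: 1/60 → 1/30 → 1/15 → 1/8 — 3 stops slower (brighter).
Aperture: f/8 → f/5.6 — 1 stop opened up (brighter).
Net so far: 3 stops brighter. ISO: 12800 → 6400 → 3200 → 1600.

ISO 1600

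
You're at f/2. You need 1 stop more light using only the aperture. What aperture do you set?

f/1.4

Aperture: f/2 → f/1.4 — 1 stop wider (brighter).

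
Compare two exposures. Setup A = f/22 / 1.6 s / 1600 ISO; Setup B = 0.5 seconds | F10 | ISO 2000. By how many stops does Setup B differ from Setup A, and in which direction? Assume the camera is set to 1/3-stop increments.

1 stop brighter

Aperture: f/22 → f/20 → f/18 → f/16 → f/14 → f/13 → f/11 → f/10 — 2 1/3 stops opened up (brighter).
Shutter speed: 1.6 → 1.3 → 1 → 0.8 → 0.6 → 0.5 — 1 2/3 stops shorter (darker).
ISO: 1600 → 2000 — 1/3 stop raised (brighter).
Net: +2 1/3 −1 2/3 +1/3 = +1 stop.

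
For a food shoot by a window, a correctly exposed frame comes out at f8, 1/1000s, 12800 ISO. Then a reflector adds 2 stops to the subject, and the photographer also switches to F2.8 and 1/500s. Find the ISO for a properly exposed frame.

ISO 200

Scene light: 2 stops brighter.
Aperture: f/8 → f/5.6 → f/4 → f/2.8 — 3 stops wider (brighter).
Shutter speed: 1/1000 → 1/500 — 1 stop slower (brighter).
Net so far: 6 stops brighter. ISO: 12800 → 6400 → 3200 → 1600 → 800 → 400 → 200.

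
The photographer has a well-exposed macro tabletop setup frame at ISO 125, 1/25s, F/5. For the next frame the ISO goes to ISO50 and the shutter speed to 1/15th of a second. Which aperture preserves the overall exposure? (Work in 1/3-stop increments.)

f/4

ISO: 125 → 100 → 80 → 64 → 50 — 1 1/3 stops dropped (darker).
Shutter speed: 1/25 → 1/20 → 1/15 — 2/3 stop longer (brighter).
Net change so far: 2/3 stop darker. Offset with the aperture: f/5 → f/4.5 → f/4.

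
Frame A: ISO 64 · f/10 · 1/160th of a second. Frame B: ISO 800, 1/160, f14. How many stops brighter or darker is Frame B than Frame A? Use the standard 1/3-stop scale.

2 2/3 stops brighter

Aperture: f/10 → f/11 → f/13 → f/14 — 1 stop narrower (darker).
Shutter speed: unchanged.
ISO: 64 → 80 → 100 → 125 → 160 → 200 → 250 → 320 → 400 → 500 → 640 → 800 — 3 2/3 stops raised (brighter).
Net: −1 +3 2/3 = +2 2/3 stops.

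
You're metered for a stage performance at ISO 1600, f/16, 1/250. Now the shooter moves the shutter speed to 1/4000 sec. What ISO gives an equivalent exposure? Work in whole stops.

ISO 25600

Shutter speed: 1/250 → 1/500 → 1/1000 → 1/2000 → 1/4000 — 4 stops faster (darker).
Need 4 stops brighter from the ISO: 1600 → 3200 → 6400 → 12800 → 25600.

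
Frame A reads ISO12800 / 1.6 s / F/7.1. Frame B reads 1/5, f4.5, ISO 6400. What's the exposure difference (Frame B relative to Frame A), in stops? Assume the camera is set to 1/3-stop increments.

Aperture: f/7.1 → f/6.3 → f/5.6 → f/5 → f/4.5 — 1 1/3 stops larger aperture (brighter).
Shutter speed: 1.6 → 1.3 → 1 → 0.8 → 0.6 → 0.5 → 0.4 → 0.3 → 1/4 → 1/5 — 3 stops shorter (darker).
ISO: 12800 → 10000 → 8000 → 6400 — 1 stop dropped (darker).
Net: +1 1/3 −3 −1 = −2 2/3 stops.

2 2/3 stops darker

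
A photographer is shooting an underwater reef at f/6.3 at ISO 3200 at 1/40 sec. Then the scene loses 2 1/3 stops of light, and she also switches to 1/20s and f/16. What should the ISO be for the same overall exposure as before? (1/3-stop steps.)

ISO 51200

Scene light: 2 1/3 stops darker.
Shutter speed: 1/40 → 1/30 → 1/25 → 1/20 — 1 stop slower (brighter).
Aperture: f/6.3 → f/7.1 → f/8 → f/9 → f/10 → f/11 → f/13 → f/14 → f/16 — 2 2/3 stops smaller aperture (darker).
Net so far: 4 stops darker. ISO: 3200 → 4000 → 5000 → 6400 → 8000 → 10000 → 12800 → 16000 → 20000 → 25600 → 32000 → 40000 → 51200.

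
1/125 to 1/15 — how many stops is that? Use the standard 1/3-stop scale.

3 stops

1/125 → 1/100 → 1/80 → 1/60 → 1/50 → 1/40 → 1/30 → 1/25 → 1/20 → 1/15 — count the steps: 9 third-stops = 3 stops.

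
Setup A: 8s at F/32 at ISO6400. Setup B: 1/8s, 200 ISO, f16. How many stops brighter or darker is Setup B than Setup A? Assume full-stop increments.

Aperture: f/32 → f/22 → f/16 — 2 stops opened up (brighter).
Shutter speed: 8 → 4 → 2 → 1 → 1/2 → 1/4 → 1/8 — 6 stops faster (darker).
ISO: 6400 → 3200 → 1600 → 800 → 400 → 200 — 5 stops dropped (darker).
Net: +2 −6 −5 = −9 stops.

9 stops darker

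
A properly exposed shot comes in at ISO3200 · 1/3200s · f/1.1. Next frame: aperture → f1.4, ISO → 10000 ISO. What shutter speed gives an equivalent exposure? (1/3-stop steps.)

1/6400s

Aperture: f/1.1 → f/1.2 → f/1.4 — 2/3 stop smaller aperture (darker).
ISO: 3200 → 4000 → 5000 → 6400 → 8000 → 10000 — 1 2/3 stops higher (brighter).
Net change so far: 1 stop brighter. Offset with the shutter speed: 1/3200 → 1/4000 → 1/5000 → 1/6400.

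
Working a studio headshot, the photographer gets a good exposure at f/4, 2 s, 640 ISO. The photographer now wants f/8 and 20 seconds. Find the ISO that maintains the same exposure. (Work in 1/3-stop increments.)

Aperture: f/4 → f/4.5 → f/5 → f/5.6 → f/6.3 → f/7.1 → f/8 — 2 stops smaller aperture (darker).
Shutter speed: 2 → 2.5 → 3.2 → 4 → 5 → 6 → 8 → 10 → 13 → 15 → 20 — 3 1/3 stops slower (brighter).
Net change so far: 1 1/3 stops brighter. Offset with the ISO: 640 → 500 → 400 → 320 → 250.

ISO 250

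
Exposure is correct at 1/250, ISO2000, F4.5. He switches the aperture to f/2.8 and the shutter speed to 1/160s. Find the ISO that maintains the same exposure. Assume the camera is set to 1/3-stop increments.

Aperture: f/4.5 → f/4 → f/3.5 → f/3.2 → f/2.8 — 1 1/3 stops opened up (brighter).
Shutter speed: 1/250 → 1/200 → 1/160 — 2/3 stop longer (brighter).
Net change so far: 2 stops brighter. Offset with the ISO: 2000 → 1600 → 1250 → 1000 → 800 → 640 → 500.

ISO 500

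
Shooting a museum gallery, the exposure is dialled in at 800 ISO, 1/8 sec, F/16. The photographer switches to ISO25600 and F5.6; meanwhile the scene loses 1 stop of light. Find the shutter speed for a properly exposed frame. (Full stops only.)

1/1000s

Scene light: 1 stop darker.
ISO: 800 → 1600 → 3200 → 6400 → 12800 → 25600 — 5 stops raised (brighter).
Aperture: f/16 → f/11 → f/8 → f/5.6 — 3 stops opened up (brighter).
Net so far: 7 stops brighter. Shutter speed: 1/8 → 1/15 → 1/30 → 1/60 → 1/125 → 1/250 → 1/500 → 1/1000.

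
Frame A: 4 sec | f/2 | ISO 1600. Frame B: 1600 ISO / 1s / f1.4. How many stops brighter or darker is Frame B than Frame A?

Aperture: f/2 → f/1.4 — 1 stop opened up (brighter).
Shutter speed: 4 → 2 → 1 — 2 stops faster (darker).
ISO: unchanged.
Net: +1 −2 = −1 stop.

1 stop darker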